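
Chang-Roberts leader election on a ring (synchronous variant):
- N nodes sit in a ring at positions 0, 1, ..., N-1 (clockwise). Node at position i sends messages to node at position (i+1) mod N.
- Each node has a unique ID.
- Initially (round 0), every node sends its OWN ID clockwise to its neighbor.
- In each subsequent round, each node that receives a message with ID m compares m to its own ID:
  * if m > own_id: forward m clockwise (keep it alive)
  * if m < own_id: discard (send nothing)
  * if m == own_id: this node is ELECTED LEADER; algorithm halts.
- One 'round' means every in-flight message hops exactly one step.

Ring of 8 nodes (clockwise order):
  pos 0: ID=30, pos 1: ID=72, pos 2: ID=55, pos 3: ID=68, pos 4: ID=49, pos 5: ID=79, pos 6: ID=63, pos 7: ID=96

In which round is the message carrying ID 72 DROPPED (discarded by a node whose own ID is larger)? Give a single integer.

Answer: 4

Derivation:
Round 1: pos1(id72) recv 30: drop; pos2(id55) recv 72: fwd; pos3(id68) recv 55: drop; pos4(id49) recv 68: fwd; pos5(id79) recv 49: drop; pos6(id63) recv 79: fwd; pos7(id96) recv 63: drop; pos0(id30) recv 96: fwd
Round 2: pos3(id68) recv 72: fwd; pos5(id79) recv 68: drop; pos7(id96) recv 79: drop; pos1(id72) recv 96: fwd
Round 3: pos4(id49) recv 72: fwd; pos2(id55) recv 96: fwd
Round 4: pos5(id79) recv 72: drop; pos3(id68) recv 96: fwd
Round 5: pos4(id49) recv 96: fwd
Round 6: pos5(id79) recv 96: fwd
Round 7: pos6(id63) recv 96: fwd
Round 8: pos7(id96) recv 96: ELECTED
Message ID 72 originates at pos 1; dropped at pos 5 in round 4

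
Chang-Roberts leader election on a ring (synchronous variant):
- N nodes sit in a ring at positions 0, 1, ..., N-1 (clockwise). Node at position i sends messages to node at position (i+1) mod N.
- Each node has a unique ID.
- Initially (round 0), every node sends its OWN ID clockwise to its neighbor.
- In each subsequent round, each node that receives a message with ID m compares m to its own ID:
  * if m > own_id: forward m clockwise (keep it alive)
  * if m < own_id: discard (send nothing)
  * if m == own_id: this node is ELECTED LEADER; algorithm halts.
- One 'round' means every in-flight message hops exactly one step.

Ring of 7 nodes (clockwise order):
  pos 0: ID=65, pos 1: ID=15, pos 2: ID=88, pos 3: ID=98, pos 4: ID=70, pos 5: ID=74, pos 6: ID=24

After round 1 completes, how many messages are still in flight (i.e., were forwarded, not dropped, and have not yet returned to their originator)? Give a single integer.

Answer: 3

Derivation:
Round 1: pos1(id15) recv 65: fwd; pos2(id88) recv 15: drop; pos3(id98) recv 88: drop; pos4(id70) recv 98: fwd; pos5(id74) recv 70: drop; pos6(id24) recv 74: fwd; pos0(id65) recv 24: drop
After round 1: 3 messages still in flight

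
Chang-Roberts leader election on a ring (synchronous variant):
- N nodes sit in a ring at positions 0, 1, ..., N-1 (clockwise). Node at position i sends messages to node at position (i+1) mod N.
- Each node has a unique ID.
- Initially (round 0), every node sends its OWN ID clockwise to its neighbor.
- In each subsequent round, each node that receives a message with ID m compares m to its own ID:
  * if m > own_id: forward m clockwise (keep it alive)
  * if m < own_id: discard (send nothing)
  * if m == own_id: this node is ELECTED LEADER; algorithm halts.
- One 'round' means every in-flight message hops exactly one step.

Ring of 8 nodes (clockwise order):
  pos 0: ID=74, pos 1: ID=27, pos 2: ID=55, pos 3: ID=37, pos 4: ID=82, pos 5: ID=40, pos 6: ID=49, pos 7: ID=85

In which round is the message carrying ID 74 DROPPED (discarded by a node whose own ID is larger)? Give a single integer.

Round 1: pos1(id27) recv 74: fwd; pos2(id55) recv 27: drop; pos3(id37) recv 55: fwd; pos4(id82) recv 37: drop; pos5(id40) recv 82: fwd; pos6(id49) recv 40: drop; pos7(id85) recv 49: drop; pos0(id74) recv 85: fwd
Round 2: pos2(id55) recv 74: fwd; pos4(id82) recv 55: drop; pos6(id49) recv 82: fwd; pos1(id27) recv 85: fwd
Round 3: pos3(id37) recv 74: fwd; pos7(id85) recv 82: drop; pos2(id55) recv 85: fwd
Round 4: pos4(id82) recv 74: drop; pos3(id37) recv 85: fwd
Round 5: pos4(id82) recv 85: fwd
Round 6: pos5(id40) recv 85: fwd
Round 7: pos6(id49) recv 85: fwd
Round 8: pos7(id85) recv 85: ELECTED
Message ID 74 originates at pos 0; dropped at pos 4 in round 4

Answer: 4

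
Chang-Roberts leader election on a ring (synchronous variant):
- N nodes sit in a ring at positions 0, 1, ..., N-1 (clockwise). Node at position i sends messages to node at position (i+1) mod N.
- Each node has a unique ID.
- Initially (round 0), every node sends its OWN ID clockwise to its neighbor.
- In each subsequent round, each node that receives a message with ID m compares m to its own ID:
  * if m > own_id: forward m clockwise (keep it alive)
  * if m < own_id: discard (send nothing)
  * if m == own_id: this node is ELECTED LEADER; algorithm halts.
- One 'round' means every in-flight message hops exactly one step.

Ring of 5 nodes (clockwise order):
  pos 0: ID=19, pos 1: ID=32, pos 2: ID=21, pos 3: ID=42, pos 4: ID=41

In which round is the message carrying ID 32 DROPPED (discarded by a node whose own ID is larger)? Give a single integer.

Round 1: pos1(id32) recv 19: drop; pos2(id21) recv 32: fwd; pos3(id42) recv 21: drop; pos4(id41) recv 42: fwd; pos0(id19) recv 41: fwd
Round 2: pos3(id42) recv 32: drop; pos0(id19) recv 42: fwd; pos1(id32) recv 41: fwd
Round 3: pos1(id32) recv 42: fwd; pos2(id21) recv 41: fwd
Round 4: pos2(id21) recv 42: fwd; pos3(id42) recv 41: drop
Round 5: pos3(id42) recv 42: ELECTED
Message ID 32 originates at pos 1; dropped at pos 3 in round 2

Answer: 2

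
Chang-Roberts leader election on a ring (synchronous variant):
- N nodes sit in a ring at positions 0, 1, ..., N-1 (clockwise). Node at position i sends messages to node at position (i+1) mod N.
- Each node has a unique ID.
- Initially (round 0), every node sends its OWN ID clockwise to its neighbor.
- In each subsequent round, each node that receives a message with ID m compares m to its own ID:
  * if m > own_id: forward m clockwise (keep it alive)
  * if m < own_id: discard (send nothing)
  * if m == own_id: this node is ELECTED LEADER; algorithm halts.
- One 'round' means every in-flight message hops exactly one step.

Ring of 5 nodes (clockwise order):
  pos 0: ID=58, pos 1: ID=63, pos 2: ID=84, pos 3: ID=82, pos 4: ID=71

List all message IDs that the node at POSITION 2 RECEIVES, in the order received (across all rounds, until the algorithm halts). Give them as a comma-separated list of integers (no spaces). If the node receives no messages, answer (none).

Round 1: pos1(id63) recv 58: drop; pos2(id84) recv 63: drop; pos3(id82) recv 84: fwd; pos4(id71) recv 82: fwd; pos0(id58) recv 71: fwd
Round 2: pos4(id71) recv 84: fwd; pos0(id58) recv 82: fwd; pos1(id63) recv 71: fwd
Round 3: pos0(id58) recv 84: fwd; pos1(id63) recv 82: fwd; pos2(id84) recv 71: drop
Round 4: pos1(id63) recv 84: fwd; pos2(id84) recv 82: drop
Round 5: pos2(id84) recv 84: ELECTED

Answer: 63,71,82,84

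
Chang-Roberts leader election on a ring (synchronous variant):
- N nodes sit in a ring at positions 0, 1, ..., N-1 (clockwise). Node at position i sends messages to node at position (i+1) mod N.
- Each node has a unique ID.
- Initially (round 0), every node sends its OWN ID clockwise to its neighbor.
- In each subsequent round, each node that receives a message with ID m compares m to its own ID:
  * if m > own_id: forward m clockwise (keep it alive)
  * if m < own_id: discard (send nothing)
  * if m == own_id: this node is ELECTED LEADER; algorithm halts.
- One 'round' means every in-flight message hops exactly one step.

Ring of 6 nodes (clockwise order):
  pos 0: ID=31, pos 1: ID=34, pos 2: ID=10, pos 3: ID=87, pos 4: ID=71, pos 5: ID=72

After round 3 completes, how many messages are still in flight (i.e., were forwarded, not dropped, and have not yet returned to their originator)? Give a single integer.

Round 1: pos1(id34) recv 31: drop; pos2(id10) recv 34: fwd; pos3(id87) recv 10: drop; pos4(id71) recv 87: fwd; pos5(id72) recv 71: drop; pos0(id31) recv 72: fwd
Round 2: pos3(id87) recv 34: drop; pos5(id72) recv 87: fwd; pos1(id34) recv 72: fwd
Round 3: pos0(id31) recv 87: fwd; pos2(id10) recv 72: fwd
After round 3: 2 messages still in flight

Answer: 2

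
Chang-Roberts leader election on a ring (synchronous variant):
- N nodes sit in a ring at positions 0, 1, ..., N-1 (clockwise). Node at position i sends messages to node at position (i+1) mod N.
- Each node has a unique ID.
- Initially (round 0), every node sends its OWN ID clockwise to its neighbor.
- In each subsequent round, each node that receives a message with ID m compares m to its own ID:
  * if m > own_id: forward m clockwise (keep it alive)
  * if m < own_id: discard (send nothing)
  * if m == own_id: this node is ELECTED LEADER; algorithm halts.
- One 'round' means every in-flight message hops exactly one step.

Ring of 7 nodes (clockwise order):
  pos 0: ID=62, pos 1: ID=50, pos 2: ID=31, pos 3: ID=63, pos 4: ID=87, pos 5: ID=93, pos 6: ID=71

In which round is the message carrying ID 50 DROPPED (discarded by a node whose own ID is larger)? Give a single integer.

Answer: 2

Derivation:
Round 1: pos1(id50) recv 62: fwd; pos2(id31) recv 50: fwd; pos3(id63) recv 31: drop; pos4(id87) recv 63: drop; pos5(id93) recv 87: drop; pos6(id71) recv 93: fwd; pos0(id62) recv 71: fwd
Round 2: pos2(id31) recv 62: fwd; pos3(id63) recv 50: drop; pos0(id62) recv 93: fwd; pos1(id50) recv 71: fwd
Round 3: pos3(id63) recv 62: drop; pos1(id50) recv 93: fwd; pos2(id31) recv 71: fwd
Round 4: pos2(id31) recv 93: fwd; pos3(id63) recv 71: fwd
Round 5: pos3(id63) recv 93: fwd; pos4(id87) recv 71: drop
Round 6: pos4(id87) recv 93: fwd
Round 7: pos5(id93) recv 93: ELECTED
Message ID 50 originates at pos 1; dropped at pos 3 in round 2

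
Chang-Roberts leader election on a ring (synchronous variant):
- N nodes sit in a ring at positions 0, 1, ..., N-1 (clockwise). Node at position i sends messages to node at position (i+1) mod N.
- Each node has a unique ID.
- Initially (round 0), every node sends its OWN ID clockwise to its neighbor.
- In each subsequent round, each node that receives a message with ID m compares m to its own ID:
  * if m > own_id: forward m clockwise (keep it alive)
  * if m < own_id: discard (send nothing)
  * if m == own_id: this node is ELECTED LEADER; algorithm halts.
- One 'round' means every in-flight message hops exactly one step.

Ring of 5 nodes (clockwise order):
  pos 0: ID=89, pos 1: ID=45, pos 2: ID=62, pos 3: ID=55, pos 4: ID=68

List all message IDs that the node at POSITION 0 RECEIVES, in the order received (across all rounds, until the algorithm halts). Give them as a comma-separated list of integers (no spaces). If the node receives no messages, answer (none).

Answer: 68,89

Derivation:
Round 1: pos1(id45) recv 89: fwd; pos2(id62) recv 45: drop; pos3(id55) recv 62: fwd; pos4(id68) recv 55: drop; pos0(id89) recv 68: drop
Round 2: pos2(id62) recv 89: fwd; pos4(id68) recv 62: drop
Round 3: pos3(id55) recv 89: fwd
Round 4: pos4(id68) recv 89: fwd
Round 5: pos0(id89) recv 89: ELECTED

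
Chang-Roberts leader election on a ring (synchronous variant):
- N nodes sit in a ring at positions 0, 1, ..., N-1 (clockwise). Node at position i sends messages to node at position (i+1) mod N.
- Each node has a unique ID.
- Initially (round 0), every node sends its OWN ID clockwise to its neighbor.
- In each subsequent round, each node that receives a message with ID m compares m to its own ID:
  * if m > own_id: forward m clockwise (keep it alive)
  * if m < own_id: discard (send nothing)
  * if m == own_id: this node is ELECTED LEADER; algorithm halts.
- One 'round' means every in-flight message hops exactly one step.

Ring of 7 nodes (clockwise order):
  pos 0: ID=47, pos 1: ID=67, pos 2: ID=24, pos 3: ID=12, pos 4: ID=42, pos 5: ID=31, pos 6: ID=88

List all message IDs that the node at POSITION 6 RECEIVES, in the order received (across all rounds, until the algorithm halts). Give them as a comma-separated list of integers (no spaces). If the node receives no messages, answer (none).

Round 1: pos1(id67) recv 47: drop; pos2(id24) recv 67: fwd; pos3(id12) recv 24: fwd; pos4(id42) recv 12: drop; pos5(id31) recv 42: fwd; pos6(id88) recv 31: drop; pos0(id47) recv 88: fwd
Round 2: pos3(id12) recv 67: fwd; pos4(id42) recv 24: drop; pos6(id88) recv 42: drop; pos1(id67) recv 88: fwd
Round 3: pos4(id42) recv 67: fwd; pos2(id24) recv 88: fwd
Round 4: pos5(id31) recv 67: fwd; pos3(id12) recv 88: fwd
Round 5: pos6(id88) recv 67: drop; pos4(id42) recv 88: fwd
Round 6: pos5(id31) recv 88: fwd
Round 7: pos6(id88) recv 88: ELECTED

Answer: 31,42,67,88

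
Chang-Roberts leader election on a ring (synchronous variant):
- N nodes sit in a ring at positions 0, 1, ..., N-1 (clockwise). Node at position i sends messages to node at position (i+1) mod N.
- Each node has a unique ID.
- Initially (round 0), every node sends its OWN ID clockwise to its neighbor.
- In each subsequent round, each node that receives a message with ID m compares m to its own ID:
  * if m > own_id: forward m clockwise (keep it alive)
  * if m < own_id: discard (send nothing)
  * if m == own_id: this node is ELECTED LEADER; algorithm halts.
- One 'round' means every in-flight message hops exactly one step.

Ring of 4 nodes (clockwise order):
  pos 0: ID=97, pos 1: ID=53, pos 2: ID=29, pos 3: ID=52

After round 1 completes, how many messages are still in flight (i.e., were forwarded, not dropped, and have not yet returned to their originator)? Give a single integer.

Round 1: pos1(id53) recv 97: fwd; pos2(id29) recv 53: fwd; pos3(id52) recv 29: drop; pos0(id97) recv 52: drop
After round 1: 2 messages still in flight

Answer: 2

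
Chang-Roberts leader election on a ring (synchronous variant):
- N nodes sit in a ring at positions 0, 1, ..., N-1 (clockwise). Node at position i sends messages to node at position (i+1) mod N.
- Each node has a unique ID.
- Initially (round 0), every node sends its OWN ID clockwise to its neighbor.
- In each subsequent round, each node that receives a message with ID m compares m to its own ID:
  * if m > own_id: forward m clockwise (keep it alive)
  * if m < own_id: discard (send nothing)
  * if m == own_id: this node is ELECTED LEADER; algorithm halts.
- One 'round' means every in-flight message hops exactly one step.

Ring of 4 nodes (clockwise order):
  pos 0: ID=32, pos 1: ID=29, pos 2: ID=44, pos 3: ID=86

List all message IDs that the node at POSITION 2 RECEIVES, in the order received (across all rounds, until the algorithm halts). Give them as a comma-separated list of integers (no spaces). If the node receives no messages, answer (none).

Round 1: pos1(id29) recv 32: fwd; pos2(id44) recv 29: drop; pos3(id86) recv 44: drop; pos0(id32) recv 86: fwd
Round 2: pos2(id44) recv 32: drop; pos1(id29) recv 86: fwd
Round 3: pos2(id44) recv 86: fwd
Round 4: pos3(id86) recv 86: ELECTED

Answer: 29,32,86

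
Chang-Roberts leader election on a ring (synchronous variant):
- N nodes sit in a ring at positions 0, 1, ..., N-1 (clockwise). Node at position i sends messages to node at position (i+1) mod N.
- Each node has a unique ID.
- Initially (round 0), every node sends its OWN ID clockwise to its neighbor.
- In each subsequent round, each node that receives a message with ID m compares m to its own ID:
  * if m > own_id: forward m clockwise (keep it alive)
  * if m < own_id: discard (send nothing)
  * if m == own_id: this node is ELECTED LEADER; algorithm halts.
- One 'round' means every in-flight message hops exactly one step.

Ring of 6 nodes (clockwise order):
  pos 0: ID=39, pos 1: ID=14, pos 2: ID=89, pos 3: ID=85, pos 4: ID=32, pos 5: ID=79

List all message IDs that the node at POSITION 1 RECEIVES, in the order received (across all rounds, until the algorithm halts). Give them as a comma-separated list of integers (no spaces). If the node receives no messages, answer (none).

Round 1: pos1(id14) recv 39: fwd; pos2(id89) recv 14: drop; pos3(id85) recv 89: fwd; pos4(id32) recv 85: fwd; pos5(id79) recv 32: drop; pos0(id39) recv 79: fwd
Round 2: pos2(id89) recv 39: drop; pos4(id32) recv 89: fwd; pos5(id79) recv 85: fwd; pos1(id14) recv 79: fwd
Round 3: pos5(id79) recv 89: fwd; pos0(id39) recv 85: fwd; pos2(id89) recv 79: drop
Round 4: pos0(id39) recv 89: fwd; pos1(id14) recv 85: fwd
Round 5: pos1(id14) recv 89: fwd; pos2(id89) recv 85: drop
Round 6: pos2(id89) recv 89: ELECTED

Answer: 39,79,85,89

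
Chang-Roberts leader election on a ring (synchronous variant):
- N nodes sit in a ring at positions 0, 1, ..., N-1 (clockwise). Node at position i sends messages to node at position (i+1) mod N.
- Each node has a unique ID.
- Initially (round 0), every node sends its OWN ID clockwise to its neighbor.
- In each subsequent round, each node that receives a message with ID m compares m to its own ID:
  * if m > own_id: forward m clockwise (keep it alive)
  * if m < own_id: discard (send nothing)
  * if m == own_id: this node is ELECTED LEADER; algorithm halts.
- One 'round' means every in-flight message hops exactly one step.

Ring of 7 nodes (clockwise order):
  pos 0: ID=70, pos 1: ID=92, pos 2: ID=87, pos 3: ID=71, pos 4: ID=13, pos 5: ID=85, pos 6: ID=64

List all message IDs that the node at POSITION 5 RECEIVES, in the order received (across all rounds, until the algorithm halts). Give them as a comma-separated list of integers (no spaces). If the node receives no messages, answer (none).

Answer: 13,71,87,92

Derivation:
Round 1: pos1(id92) recv 70: drop; pos2(id87) recv 92: fwd; pos3(id71) recv 87: fwd; pos4(id13) recv 71: fwd; pos5(id85) recv 13: drop; pos6(id64) recv 85: fwd; pos0(id70) recv 64: drop
Round 2: pos3(id71) recv 92: fwd; pos4(id13) recv 87: fwd; pos5(id85) recv 71: drop; pos0(id70) recv 85: fwd
Round 3: pos4(id13) recv 92: fwd; pos5(id85) recv 87: fwd; pos1(id92) recv 85: drop
Round 4: pos5(id85) recv 92: fwd; pos6(id64) recv 87: fwd
Round 5: pos6(id64) recv 92: fwd; pos0(id70) recv 87: fwd
Round 6: pos0(id70) recv 92: fwd; pos1(id92) recv 87: drop
Round 7: pos1(id92) recv 92: ELECTED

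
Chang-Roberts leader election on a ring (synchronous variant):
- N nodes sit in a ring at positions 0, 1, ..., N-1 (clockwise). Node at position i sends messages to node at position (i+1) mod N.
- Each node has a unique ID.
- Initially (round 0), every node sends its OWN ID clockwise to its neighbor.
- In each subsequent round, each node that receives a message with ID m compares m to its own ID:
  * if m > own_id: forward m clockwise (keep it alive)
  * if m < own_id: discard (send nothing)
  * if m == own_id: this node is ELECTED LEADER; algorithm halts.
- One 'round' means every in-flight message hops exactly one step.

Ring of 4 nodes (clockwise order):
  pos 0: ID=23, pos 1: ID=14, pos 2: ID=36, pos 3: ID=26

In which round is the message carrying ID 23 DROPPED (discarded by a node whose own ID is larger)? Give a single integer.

Answer: 2

Derivation:
Round 1: pos1(id14) recv 23: fwd; pos2(id36) recv 14: drop; pos3(id26) recv 36: fwd; pos0(id23) recv 26: fwd
Round 2: pos2(id36) recv 23: drop; pos0(id23) recv 36: fwd; pos1(id14) recv 26: fwd
Round 3: pos1(id14) recv 36: fwd; pos2(id36) recv 26: drop
Round 4: pos2(id36) recv 36: ELECTED
Message ID 23 originates at pos 0; dropped at pos 2 in round 2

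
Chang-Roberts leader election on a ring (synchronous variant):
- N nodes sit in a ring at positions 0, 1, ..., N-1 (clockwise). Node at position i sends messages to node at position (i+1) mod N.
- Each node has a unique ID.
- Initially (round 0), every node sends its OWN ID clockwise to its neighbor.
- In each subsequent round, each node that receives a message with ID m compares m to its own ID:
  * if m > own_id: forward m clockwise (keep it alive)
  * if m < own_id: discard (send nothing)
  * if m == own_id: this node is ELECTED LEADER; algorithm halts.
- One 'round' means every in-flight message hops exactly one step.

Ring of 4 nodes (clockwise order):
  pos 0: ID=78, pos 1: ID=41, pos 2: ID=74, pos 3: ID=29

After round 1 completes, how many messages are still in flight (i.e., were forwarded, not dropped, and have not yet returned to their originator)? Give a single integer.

Round 1: pos1(id41) recv 78: fwd; pos2(id74) recv 41: drop; pos3(id29) recv 74: fwd; pos0(id78) recv 29: drop
After round 1: 2 messages still in flight

Answer: 2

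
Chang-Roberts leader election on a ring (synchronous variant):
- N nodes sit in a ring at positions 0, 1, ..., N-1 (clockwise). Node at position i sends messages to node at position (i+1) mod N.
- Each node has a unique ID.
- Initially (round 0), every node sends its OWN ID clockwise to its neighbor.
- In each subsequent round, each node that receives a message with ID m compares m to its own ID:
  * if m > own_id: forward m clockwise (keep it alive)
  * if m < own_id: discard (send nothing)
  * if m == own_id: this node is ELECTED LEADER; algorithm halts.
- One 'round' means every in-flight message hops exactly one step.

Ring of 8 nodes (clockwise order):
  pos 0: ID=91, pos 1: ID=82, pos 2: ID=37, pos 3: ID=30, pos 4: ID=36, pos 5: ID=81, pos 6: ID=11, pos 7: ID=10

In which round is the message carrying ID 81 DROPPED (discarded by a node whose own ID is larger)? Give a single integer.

Answer: 3

Derivation:
Round 1: pos1(id82) recv 91: fwd; pos2(id37) recv 82: fwd; pos3(id30) recv 37: fwd; pos4(id36) recv 30: drop; pos5(id81) recv 36: drop; pos6(id11) recv 81: fwd; pos7(id10) recv 11: fwd; pos0(id91) recv 10: drop
Round 2: pos2(id37) recv 91: fwd; pos3(id30) recv 82: fwd; pos4(id36) recv 37: fwd; pos7(id10) recv 81: fwd; pos0(id91) recv 11: drop
Round 3: pos3(id30) recv 91: fwd; pos4(id36) recv 82: fwd; pos5(id81) recv 37: drop; pos0(id91) recv 81: drop
Round 4: pos4(id36) recv 91: fwd; pos5(id81) recv 82: fwd
Round 5: pos5(id81) recv 91: fwd; pos6(id11) recv 82: fwd
Round 6: pos6(id11) recv 91: fwd; pos7(id10) recv 82: fwd
Round 7: pos7(id10) recv 91: fwd; pos0(id91) recv 82: drop
Round 8: pos0(id91) recv 91: ELECTED
Message ID 81 originates at pos 5; dropped at pos 0 in round 3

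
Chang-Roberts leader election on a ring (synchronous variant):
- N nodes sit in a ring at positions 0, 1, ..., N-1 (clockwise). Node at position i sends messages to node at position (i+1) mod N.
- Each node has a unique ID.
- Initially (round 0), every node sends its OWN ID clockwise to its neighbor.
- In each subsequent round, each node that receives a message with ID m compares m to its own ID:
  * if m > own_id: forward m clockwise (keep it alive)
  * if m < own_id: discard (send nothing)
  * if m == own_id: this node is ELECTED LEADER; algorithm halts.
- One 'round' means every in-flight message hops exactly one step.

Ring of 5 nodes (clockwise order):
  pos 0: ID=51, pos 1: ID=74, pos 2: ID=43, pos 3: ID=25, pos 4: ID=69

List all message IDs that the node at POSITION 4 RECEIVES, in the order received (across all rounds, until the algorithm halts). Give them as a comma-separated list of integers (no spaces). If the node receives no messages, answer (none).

Answer: 25,43,74

Derivation:
Round 1: pos1(id74) recv 51: drop; pos2(id43) recv 74: fwd; pos3(id25) recv 43: fwd; pos4(id69) recv 25: drop; pos0(id51) recv 69: fwd
Round 2: pos3(id25) recv 74: fwd; pos4(id69) recv 43: drop; pos1(id74) recv 69: drop
Round 3: pos4(id69) recv 74: fwd
Round 4: pos0(id51) recv 74: fwd
Round 5: pos1(id74) recv 74: ELECTED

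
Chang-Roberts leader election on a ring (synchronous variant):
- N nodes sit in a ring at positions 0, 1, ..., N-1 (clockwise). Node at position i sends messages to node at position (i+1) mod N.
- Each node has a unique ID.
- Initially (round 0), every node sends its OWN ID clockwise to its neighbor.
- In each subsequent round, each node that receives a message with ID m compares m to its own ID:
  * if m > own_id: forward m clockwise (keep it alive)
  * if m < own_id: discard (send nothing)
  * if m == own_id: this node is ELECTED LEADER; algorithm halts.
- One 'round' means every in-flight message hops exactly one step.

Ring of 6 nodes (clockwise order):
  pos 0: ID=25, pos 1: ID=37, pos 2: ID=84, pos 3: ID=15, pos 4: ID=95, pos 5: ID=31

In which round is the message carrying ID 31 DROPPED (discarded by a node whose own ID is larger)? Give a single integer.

Round 1: pos1(id37) recv 25: drop; pos2(id84) recv 37: drop; pos3(id15) recv 84: fwd; pos4(id95) recv 15: drop; pos5(id31) recv 95: fwd; pos0(id25) recv 31: fwd
Round 2: pos4(id95) recv 84: drop; pos0(id25) recv 95: fwd; pos1(id37) recv 31: drop
Round 3: pos1(id37) recv 95: fwd
Round 4: pos2(id84) recv 95: fwd
Round 5: pos3(id15) recv 95: fwd
Round 6: pos4(id95) recv 95: ELECTED
Message ID 31 originates at pos 5; dropped at pos 1 in round 2

Answer: 2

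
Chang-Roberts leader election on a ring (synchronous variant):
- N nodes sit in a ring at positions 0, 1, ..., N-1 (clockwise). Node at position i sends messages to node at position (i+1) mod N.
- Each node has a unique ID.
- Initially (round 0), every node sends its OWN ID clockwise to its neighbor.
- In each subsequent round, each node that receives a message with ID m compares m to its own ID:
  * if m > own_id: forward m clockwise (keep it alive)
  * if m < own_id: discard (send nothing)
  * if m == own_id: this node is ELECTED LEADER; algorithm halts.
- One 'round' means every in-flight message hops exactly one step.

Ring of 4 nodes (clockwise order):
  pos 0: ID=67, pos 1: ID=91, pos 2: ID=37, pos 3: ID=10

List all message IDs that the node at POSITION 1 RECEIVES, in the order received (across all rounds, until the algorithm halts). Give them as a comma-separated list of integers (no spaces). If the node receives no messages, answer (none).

Round 1: pos1(id91) recv 67: drop; pos2(id37) recv 91: fwd; pos3(id10) recv 37: fwd; pos0(id67) recv 10: drop
Round 2: pos3(id10) recv 91: fwd; pos0(id67) recv 37: drop
Round 3: pos0(id67) recv 91: fwd
Round 4: pos1(id91) recv 91: ELECTED

Answer: 67,91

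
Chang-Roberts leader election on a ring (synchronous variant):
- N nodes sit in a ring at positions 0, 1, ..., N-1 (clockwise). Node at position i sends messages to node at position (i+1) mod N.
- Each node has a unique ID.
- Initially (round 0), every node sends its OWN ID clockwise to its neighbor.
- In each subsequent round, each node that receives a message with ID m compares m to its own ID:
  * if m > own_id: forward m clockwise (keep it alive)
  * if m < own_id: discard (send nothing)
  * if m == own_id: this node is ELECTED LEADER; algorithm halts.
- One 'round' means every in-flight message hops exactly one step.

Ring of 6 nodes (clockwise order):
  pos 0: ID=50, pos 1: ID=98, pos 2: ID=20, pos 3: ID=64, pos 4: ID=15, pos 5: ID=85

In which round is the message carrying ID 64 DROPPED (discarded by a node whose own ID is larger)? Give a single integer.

Answer: 2

Derivation:
Round 1: pos1(id98) recv 50: drop; pos2(id20) recv 98: fwd; pos3(id64) recv 20: drop; pos4(id15) recv 64: fwd; pos5(id85) recv 15: drop; pos0(id50) recv 85: fwd
Round 2: pos3(id64) recv 98: fwd; pos5(id85) recv 64: drop; pos1(id98) recv 85: drop
Round 3: pos4(id15) recv 98: fwd
Round 4: pos5(id85) recv 98: fwd
Round 5: pos0(id50) recv 98: fwd
Round 6: pos1(id98) recv 98: ELECTED
Message ID 64 originates at pos 3; dropped at pos 5 in round 2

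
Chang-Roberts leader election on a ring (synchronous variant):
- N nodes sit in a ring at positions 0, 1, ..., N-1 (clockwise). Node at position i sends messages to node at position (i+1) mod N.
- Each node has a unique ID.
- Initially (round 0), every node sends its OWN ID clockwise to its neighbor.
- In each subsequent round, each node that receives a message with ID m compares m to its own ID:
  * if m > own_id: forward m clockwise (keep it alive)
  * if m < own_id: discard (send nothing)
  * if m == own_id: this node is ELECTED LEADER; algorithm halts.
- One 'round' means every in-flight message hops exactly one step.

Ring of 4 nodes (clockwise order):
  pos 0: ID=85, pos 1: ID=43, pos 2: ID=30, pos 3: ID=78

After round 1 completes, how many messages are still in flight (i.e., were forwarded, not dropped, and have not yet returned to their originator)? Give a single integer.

Round 1: pos1(id43) recv 85: fwd; pos2(id30) recv 43: fwd; pos3(id78) recv 30: drop; pos0(id85) recv 78: drop
After round 1: 2 messages still in flight

Answer: 2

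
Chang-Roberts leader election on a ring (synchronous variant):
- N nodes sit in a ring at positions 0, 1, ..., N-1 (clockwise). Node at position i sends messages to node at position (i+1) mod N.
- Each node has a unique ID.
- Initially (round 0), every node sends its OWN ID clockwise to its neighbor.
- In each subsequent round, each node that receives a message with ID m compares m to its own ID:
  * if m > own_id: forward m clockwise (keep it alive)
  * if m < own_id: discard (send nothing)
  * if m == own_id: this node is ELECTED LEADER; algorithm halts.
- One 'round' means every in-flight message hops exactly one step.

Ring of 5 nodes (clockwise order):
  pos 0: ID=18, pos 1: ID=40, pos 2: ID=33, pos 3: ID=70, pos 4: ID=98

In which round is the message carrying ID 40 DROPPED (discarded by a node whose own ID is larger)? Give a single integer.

Round 1: pos1(id40) recv 18: drop; pos2(id33) recv 40: fwd; pos3(id70) recv 33: drop; pos4(id98) recv 70: drop; pos0(id18) recv 98: fwd
Round 2: pos3(id70) recv 40: drop; pos1(id40) recv 98: fwd
Round 3: pos2(id33) recv 98: fwd
Round 4: pos3(id70) recv 98: fwd
Round 5: pos4(id98) recv 98: ELECTED
Message ID 40 originates at pos 1; dropped at pos 3 in round 2

Answer: 2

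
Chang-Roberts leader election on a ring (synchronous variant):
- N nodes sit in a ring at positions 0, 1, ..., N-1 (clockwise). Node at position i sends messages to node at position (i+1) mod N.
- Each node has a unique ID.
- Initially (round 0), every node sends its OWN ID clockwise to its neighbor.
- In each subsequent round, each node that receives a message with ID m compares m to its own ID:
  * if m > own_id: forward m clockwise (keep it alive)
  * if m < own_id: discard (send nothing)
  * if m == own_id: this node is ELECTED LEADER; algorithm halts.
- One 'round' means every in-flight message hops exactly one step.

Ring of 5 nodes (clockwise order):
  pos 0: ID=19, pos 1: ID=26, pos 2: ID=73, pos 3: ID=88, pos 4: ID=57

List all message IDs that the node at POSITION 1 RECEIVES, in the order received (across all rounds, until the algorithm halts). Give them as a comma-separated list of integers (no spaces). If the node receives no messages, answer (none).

Answer: 19,57,88

Derivation:
Round 1: pos1(id26) recv 19: drop; pos2(id73) recv 26: drop; pos3(id88) recv 73: drop; pos4(id57) recv 88: fwd; pos0(id19) recv 57: fwd
Round 2: pos0(id19) recv 88: fwd; pos1(id26) recv 57: fwd
Round 3: pos1(id26) recv 88: fwd; pos2(id73) recv 57: drop
Round 4: pos2(id73) recv 88: fwd
Round 5: pos3(id88) recv 88: ELECTED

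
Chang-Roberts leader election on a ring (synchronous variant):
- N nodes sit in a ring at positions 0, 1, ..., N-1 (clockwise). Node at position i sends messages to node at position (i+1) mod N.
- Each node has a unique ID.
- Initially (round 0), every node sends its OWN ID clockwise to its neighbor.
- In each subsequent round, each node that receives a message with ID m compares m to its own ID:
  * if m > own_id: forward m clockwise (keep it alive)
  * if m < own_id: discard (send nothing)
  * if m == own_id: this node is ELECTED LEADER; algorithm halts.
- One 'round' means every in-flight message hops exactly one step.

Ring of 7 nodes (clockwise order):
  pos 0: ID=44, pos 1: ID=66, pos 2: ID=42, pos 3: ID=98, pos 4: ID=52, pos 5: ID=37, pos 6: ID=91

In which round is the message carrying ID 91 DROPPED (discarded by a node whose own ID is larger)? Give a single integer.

Answer: 4

Derivation:
Round 1: pos1(id66) recv 44: drop; pos2(id42) recv 66: fwd; pos3(id98) recv 42: drop; pos4(id52) recv 98: fwd; pos5(id37) recv 52: fwd; pos6(id91) recv 37: drop; pos0(id44) recv 91: fwd
Round 2: pos3(id98) recv 66: drop; pos5(id37) recv 98: fwd; pos6(id91) recv 52: drop; pos1(id66) recv 91: fwd
Round 3: pos6(id91) recv 98: fwd; pos2(id42) recv 91: fwd
Round 4: pos0(id44) recv 98: fwd; pos3(id98) recv 91: drop
Round 5: pos1(id66) recv 98: fwd
Round 6: pos2(id42) recv 98: fwd
Round 7: pos3(id98) recv 98: ELECTED
Message ID 91 originates at pos 6; dropped at pos 3 in round 4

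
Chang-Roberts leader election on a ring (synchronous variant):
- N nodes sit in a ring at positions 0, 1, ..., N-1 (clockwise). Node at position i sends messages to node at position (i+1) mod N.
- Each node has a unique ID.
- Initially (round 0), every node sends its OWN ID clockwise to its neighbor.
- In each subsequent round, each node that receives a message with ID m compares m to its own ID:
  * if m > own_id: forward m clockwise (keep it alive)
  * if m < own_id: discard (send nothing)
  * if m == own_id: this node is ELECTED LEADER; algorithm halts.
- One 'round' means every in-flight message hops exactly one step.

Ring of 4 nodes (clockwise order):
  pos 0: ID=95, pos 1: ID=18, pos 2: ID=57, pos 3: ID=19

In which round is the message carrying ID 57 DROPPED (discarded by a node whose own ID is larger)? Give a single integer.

Answer: 2

Derivation:
Round 1: pos1(id18) recv 95: fwd; pos2(id57) recv 18: drop; pos3(id19) recv 57: fwd; pos0(id95) recv 19: drop
Round 2: pos2(id57) recv 95: fwd; pos0(id95) recv 57: drop
Round 3: pos3(id19) recv 95: fwd
Round 4: pos0(id95) recv 95: ELECTED
Message ID 57 originates at pos 2; dropped at pos 0 in round 2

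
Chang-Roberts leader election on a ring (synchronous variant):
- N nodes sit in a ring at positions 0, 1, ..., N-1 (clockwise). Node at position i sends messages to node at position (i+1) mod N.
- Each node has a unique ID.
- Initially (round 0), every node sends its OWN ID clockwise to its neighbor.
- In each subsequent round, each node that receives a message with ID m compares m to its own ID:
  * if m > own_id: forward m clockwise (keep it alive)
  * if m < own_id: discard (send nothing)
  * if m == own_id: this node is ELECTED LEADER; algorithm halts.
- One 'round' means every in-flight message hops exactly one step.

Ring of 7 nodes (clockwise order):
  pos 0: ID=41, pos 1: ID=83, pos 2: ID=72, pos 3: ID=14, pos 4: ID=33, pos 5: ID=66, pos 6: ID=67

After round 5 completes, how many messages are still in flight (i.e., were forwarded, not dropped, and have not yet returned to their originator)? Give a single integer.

Round 1: pos1(id83) recv 41: drop; pos2(id72) recv 83: fwd; pos3(id14) recv 72: fwd; pos4(id33) recv 14: drop; pos5(id66) recv 33: drop; pos6(id67) recv 66: drop; pos0(id41) recv 67: fwd
Round 2: pos3(id14) recv 83: fwd; pos4(id33) recv 72: fwd; pos1(id83) recv 67: drop
Round 3: pos4(id33) recv 83: fwd; pos5(id66) recv 72: fwd
Round 4: pos5(id66) recv 83: fwd; pos6(id67) recv 72: fwd
Round 5: pos6(id67) recv 83: fwd; pos0(id41) recv 72: fwd
After round 5: 2 messages still in flight

Answer: 2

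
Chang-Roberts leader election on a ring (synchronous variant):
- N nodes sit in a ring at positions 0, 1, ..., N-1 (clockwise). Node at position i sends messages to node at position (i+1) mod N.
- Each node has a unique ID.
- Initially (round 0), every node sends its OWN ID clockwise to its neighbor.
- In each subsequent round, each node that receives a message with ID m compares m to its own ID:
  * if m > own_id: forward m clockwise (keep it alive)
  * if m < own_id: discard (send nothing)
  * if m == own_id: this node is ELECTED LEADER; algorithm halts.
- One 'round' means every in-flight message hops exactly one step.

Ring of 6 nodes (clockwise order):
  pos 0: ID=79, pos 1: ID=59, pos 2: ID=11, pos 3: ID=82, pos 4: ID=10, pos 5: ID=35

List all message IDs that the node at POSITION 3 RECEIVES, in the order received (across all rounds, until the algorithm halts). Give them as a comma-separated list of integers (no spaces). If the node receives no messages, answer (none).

Answer: 11,59,79,82

Derivation:
Round 1: pos1(id59) recv 79: fwd; pos2(id11) recv 59: fwd; pos3(id82) recv 11: drop; pos4(id10) recv 82: fwd; pos5(id35) recv 10: drop; pos0(id79) recv 35: drop
Round 2: pos2(id11) recv 79: fwd; pos3(id82) recv 59: drop; pos5(id35) recv 82: fwd
Round 3: pos3(id82) recv 79: drop; pos0(id79) recv 82: fwd
Round 4: pos1(id59) recv 82: fwd
Round 5: pos2(id11) recv 82: fwd
Round 6: pos3(id82) recv 82: ELECTED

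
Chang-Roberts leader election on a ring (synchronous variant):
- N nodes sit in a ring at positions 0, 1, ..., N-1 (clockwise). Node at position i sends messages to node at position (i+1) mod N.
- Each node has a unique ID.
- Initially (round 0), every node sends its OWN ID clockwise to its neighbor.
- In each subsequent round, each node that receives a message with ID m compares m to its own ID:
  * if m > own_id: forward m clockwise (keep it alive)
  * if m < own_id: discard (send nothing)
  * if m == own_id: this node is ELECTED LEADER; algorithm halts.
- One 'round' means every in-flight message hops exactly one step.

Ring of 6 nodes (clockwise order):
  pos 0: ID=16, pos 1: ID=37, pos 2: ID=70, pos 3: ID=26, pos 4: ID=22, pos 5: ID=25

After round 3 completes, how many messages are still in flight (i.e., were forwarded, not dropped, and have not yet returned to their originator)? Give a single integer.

Round 1: pos1(id37) recv 16: drop; pos2(id70) recv 37: drop; pos3(id26) recv 70: fwd; pos4(id22) recv 26: fwd; pos5(id25) recv 22: drop; pos0(id16) recv 25: fwd
Round 2: pos4(id22) recv 70: fwd; pos5(id25) recv 26: fwd; pos1(id37) recv 25: drop
Round 3: pos5(id25) recv 70: fwd; pos0(id16) recv 26: fwd
After round 3: 2 messages still in flight

Answer: 2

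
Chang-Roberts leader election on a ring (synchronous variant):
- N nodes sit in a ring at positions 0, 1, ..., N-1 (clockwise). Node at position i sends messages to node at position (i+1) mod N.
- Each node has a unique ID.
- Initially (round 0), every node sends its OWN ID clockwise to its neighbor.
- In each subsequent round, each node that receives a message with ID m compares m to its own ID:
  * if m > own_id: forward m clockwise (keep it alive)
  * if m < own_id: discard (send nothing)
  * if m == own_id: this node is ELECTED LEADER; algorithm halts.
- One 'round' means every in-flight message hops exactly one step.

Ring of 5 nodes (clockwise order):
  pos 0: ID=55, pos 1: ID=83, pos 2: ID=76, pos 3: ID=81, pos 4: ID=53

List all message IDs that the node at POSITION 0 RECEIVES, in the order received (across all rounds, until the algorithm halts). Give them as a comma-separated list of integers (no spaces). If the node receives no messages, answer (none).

Round 1: pos1(id83) recv 55: drop; pos2(id76) recv 83: fwd; pos3(id81) recv 76: drop; pos4(id53) recv 81: fwd; pos0(id55) recv 53: drop
Round 2: pos3(id81) recv 83: fwd; pos0(id55) recv 81: fwd
Round 3: pos4(id53) recv 83: fwd; pos1(id83) recv 81: drop
Round 4: pos0(id55) recv 83: fwd
Round 5: pos1(id83) recv 83: ELECTED

Answer: 53,81,83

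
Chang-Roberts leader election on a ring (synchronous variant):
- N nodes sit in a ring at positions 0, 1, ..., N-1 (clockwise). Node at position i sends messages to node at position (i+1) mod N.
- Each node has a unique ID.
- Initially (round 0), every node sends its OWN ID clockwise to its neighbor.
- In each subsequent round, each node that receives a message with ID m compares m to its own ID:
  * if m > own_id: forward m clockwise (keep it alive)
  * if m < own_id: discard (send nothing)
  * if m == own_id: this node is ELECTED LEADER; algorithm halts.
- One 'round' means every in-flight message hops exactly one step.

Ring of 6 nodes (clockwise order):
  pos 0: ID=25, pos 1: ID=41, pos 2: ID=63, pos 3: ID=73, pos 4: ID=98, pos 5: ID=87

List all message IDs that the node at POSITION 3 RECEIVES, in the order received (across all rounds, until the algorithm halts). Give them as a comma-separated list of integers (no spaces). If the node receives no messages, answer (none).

Round 1: pos1(id41) recv 25: drop; pos2(id63) recv 41: drop; pos3(id73) recv 63: drop; pos4(id98) recv 73: drop; pos5(id87) recv 98: fwd; pos0(id25) recv 87: fwd
Round 2: pos0(id25) recv 98: fwd; pos1(id41) recv 87: fwd
Round 3: pos1(id41) recv 98: fwd; pos2(id63) recv 87: fwd
Round 4: pos2(id63) recv 98: fwd; pos3(id73) recv 87: fwd
Round 5: pos3(id73) recv 98: fwd; pos4(id98) recv 87: drop
Round 6: pos4(id98) recv 98: ELECTED

Answer: 63,87,98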